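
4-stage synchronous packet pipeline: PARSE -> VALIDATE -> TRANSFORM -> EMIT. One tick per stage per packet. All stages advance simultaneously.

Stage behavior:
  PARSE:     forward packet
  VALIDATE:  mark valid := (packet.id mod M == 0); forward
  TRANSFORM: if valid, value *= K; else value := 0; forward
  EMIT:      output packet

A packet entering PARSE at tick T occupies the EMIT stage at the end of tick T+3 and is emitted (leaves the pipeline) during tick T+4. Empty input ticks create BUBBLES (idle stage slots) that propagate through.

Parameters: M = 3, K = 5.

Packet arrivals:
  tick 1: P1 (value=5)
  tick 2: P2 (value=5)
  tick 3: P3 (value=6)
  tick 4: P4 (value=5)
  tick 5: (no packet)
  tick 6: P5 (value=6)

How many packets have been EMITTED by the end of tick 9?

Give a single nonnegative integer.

Tick 1: [PARSE:P1(v=5,ok=F), VALIDATE:-, TRANSFORM:-, EMIT:-] out:-; in:P1
Tick 2: [PARSE:P2(v=5,ok=F), VALIDATE:P1(v=5,ok=F), TRANSFORM:-, EMIT:-] out:-; in:P2
Tick 3: [PARSE:P3(v=6,ok=F), VALIDATE:P2(v=5,ok=F), TRANSFORM:P1(v=0,ok=F), EMIT:-] out:-; in:P3
Tick 4: [PARSE:P4(v=5,ok=F), VALIDATE:P3(v=6,ok=T), TRANSFORM:P2(v=0,ok=F), EMIT:P1(v=0,ok=F)] out:-; in:P4
Tick 5: [PARSE:-, VALIDATE:P4(v=5,ok=F), TRANSFORM:P3(v=30,ok=T), EMIT:P2(v=0,ok=F)] out:P1(v=0); in:-
Tick 6: [PARSE:P5(v=6,ok=F), VALIDATE:-, TRANSFORM:P4(v=0,ok=F), EMIT:P3(v=30,ok=T)] out:P2(v=0); in:P5
Tick 7: [PARSE:-, VALIDATE:P5(v=6,ok=F), TRANSFORM:-, EMIT:P4(v=0,ok=F)] out:P3(v=30); in:-
Tick 8: [PARSE:-, VALIDATE:-, TRANSFORM:P5(v=0,ok=F), EMIT:-] out:P4(v=0); in:-
Tick 9: [PARSE:-, VALIDATE:-, TRANSFORM:-, EMIT:P5(v=0,ok=F)] out:-; in:-
Emitted by tick 9: ['P1', 'P2', 'P3', 'P4']

Answer: 4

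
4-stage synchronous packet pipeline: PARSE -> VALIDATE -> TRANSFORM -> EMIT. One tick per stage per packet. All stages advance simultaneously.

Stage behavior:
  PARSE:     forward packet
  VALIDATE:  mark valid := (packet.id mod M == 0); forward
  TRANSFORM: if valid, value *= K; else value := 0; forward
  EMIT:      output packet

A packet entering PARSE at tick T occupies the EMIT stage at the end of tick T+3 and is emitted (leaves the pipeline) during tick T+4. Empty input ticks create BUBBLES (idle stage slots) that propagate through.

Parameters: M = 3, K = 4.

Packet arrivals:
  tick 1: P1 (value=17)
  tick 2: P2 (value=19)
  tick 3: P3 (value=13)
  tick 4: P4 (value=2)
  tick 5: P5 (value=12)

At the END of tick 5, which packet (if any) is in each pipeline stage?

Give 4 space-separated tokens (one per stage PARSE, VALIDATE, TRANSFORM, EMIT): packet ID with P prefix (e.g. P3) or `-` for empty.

Answer: P5 P4 P3 P2

Derivation:
Tick 1: [PARSE:P1(v=17,ok=F), VALIDATE:-, TRANSFORM:-, EMIT:-] out:-; in:P1
Tick 2: [PARSE:P2(v=19,ok=F), VALIDATE:P1(v=17,ok=F), TRANSFORM:-, EMIT:-] out:-; in:P2
Tick 3: [PARSE:P3(v=13,ok=F), VALIDATE:P2(v=19,ok=F), TRANSFORM:P1(v=0,ok=F), EMIT:-] out:-; in:P3
Tick 4: [PARSE:P4(v=2,ok=F), VALIDATE:P3(v=13,ok=T), TRANSFORM:P2(v=0,ok=F), EMIT:P1(v=0,ok=F)] out:-; in:P4
Tick 5: [PARSE:P5(v=12,ok=F), VALIDATE:P4(v=2,ok=F), TRANSFORM:P3(v=52,ok=T), EMIT:P2(v=0,ok=F)] out:P1(v=0); in:P5
At end of tick 5: ['P5', 'P4', 'P3', 'P2']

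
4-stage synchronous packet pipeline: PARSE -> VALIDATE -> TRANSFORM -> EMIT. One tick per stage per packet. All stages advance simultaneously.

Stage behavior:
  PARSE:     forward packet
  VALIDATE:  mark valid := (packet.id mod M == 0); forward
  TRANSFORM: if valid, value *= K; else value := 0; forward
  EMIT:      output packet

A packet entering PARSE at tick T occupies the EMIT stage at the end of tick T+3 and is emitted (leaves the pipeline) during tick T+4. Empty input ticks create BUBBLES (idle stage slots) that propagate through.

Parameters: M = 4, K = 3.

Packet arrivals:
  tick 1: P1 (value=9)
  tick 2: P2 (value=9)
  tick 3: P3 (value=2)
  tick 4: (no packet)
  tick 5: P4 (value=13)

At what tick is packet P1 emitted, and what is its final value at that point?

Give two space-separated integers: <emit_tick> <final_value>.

Answer: 5 0

Derivation:
Tick 1: [PARSE:P1(v=9,ok=F), VALIDATE:-, TRANSFORM:-, EMIT:-] out:-; in:P1
Tick 2: [PARSE:P2(v=9,ok=F), VALIDATE:P1(v=9,ok=F), TRANSFORM:-, EMIT:-] out:-; in:P2
Tick 3: [PARSE:P3(v=2,ok=F), VALIDATE:P2(v=9,ok=F), TRANSFORM:P1(v=0,ok=F), EMIT:-] out:-; in:P3
Tick 4: [PARSE:-, VALIDATE:P3(v=2,ok=F), TRANSFORM:P2(v=0,ok=F), EMIT:P1(v=0,ok=F)] out:-; in:-
Tick 5: [PARSE:P4(v=13,ok=F), VALIDATE:-, TRANSFORM:P3(v=0,ok=F), EMIT:P2(v=0,ok=F)] out:P1(v=0); in:P4
Tick 6: [PARSE:-, VALIDATE:P4(v=13,ok=T), TRANSFORM:-, EMIT:P3(v=0,ok=F)] out:P2(v=0); in:-
Tick 7: [PARSE:-, VALIDATE:-, TRANSFORM:P4(v=39,ok=T), EMIT:-] out:P3(v=0); in:-
Tick 8: [PARSE:-, VALIDATE:-, TRANSFORM:-, EMIT:P4(v=39,ok=T)] out:-; in:-
Tick 9: [PARSE:-, VALIDATE:-, TRANSFORM:-, EMIT:-] out:P4(v=39); in:-
P1: arrives tick 1, valid=False (id=1, id%4=1), emit tick 5, final value 0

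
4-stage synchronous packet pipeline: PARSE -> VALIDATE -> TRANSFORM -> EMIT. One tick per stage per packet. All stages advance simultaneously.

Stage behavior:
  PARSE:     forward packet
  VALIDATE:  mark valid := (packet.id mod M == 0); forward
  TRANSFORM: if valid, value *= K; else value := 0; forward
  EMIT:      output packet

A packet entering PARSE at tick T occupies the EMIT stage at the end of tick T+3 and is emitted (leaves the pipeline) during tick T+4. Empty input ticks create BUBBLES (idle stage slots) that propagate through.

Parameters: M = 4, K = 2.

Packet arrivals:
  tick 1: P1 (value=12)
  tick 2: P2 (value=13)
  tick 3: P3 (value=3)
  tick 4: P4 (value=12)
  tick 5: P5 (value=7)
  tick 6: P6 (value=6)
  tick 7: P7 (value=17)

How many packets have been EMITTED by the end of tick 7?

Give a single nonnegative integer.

Tick 1: [PARSE:P1(v=12,ok=F), VALIDATE:-, TRANSFORM:-, EMIT:-] out:-; in:P1
Tick 2: [PARSE:P2(v=13,ok=F), VALIDATE:P1(v=12,ok=F), TRANSFORM:-, EMIT:-] out:-; in:P2
Tick 3: [PARSE:P3(v=3,ok=F), VALIDATE:P2(v=13,ok=F), TRANSFORM:P1(v=0,ok=F), EMIT:-] out:-; in:P3
Tick 4: [PARSE:P4(v=12,ok=F), VALIDATE:P3(v=3,ok=F), TRANSFORM:P2(v=0,ok=F), EMIT:P1(v=0,ok=F)] out:-; in:P4
Tick 5: [PARSE:P5(v=7,ok=F), VALIDATE:P4(v=12,ok=T), TRANSFORM:P3(v=0,ok=F), EMIT:P2(v=0,ok=F)] out:P1(v=0); in:P5
Tick 6: [PARSE:P6(v=6,ok=F), VALIDATE:P5(v=7,ok=F), TRANSFORM:P4(v=24,ok=T), EMIT:P3(v=0,ok=F)] out:P2(v=0); in:P6
Tick 7: [PARSE:P7(v=17,ok=F), VALIDATE:P6(v=6,ok=F), TRANSFORM:P5(v=0,ok=F), EMIT:P4(v=24,ok=T)] out:P3(v=0); in:P7
Emitted by tick 7: ['P1', 'P2', 'P3']

Answer: 3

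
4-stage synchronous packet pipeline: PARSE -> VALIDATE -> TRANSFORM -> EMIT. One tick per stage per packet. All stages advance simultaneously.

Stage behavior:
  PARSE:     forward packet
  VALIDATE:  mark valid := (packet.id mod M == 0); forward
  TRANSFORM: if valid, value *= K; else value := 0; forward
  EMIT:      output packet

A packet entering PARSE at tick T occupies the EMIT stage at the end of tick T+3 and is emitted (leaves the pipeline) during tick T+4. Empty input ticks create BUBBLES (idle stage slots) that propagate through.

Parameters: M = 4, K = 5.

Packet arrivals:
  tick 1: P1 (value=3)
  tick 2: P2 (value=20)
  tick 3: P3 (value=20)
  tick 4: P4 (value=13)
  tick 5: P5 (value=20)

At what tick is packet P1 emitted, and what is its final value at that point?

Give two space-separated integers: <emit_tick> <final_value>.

Tick 1: [PARSE:P1(v=3,ok=F), VALIDATE:-, TRANSFORM:-, EMIT:-] out:-; in:P1
Tick 2: [PARSE:P2(v=20,ok=F), VALIDATE:P1(v=3,ok=F), TRANSFORM:-, EMIT:-] out:-; in:P2
Tick 3: [PARSE:P3(v=20,ok=F), VALIDATE:P2(v=20,ok=F), TRANSFORM:P1(v=0,ok=F), EMIT:-] out:-; in:P3
Tick 4: [PARSE:P4(v=13,ok=F), VALIDATE:P3(v=20,ok=F), TRANSFORM:P2(v=0,ok=F), EMIT:P1(v=0,ok=F)] out:-; in:P4
Tick 5: [PARSE:P5(v=20,ok=F), VALIDATE:P4(v=13,ok=T), TRANSFORM:P3(v=0,ok=F), EMIT:P2(v=0,ok=F)] out:P1(v=0); in:P5
Tick 6: [PARSE:-, VALIDATE:P5(v=20,ok=F), TRANSFORM:P4(v=65,ok=T), EMIT:P3(v=0,ok=F)] out:P2(v=0); in:-
Tick 7: [PARSE:-, VALIDATE:-, TRANSFORM:P5(v=0,ok=F), EMIT:P4(v=65,ok=T)] out:P3(v=0); in:-
Tick 8: [PARSE:-, VALIDATE:-, TRANSFORM:-, EMIT:P5(v=0,ok=F)] out:P4(v=65); in:-
Tick 9: [PARSE:-, VALIDATE:-, TRANSFORM:-, EMIT:-] out:P5(v=0); in:-
P1: arrives tick 1, valid=False (id=1, id%4=1), emit tick 5, final value 0

Answer: 5 0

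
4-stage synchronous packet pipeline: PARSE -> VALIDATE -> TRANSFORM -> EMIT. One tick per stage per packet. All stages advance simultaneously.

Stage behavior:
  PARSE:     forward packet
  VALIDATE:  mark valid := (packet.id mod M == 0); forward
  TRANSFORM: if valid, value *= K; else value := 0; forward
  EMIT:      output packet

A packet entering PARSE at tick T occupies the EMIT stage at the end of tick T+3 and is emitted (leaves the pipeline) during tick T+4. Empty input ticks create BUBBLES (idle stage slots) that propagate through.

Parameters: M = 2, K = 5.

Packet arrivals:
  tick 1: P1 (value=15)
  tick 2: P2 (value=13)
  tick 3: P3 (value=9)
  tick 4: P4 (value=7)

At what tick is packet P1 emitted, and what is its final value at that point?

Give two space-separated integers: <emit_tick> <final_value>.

Answer: 5 0

Derivation:
Tick 1: [PARSE:P1(v=15,ok=F), VALIDATE:-, TRANSFORM:-, EMIT:-] out:-; in:P1
Tick 2: [PARSE:P2(v=13,ok=F), VALIDATE:P1(v=15,ok=F), TRANSFORM:-, EMIT:-] out:-; in:P2
Tick 3: [PARSE:P3(v=9,ok=F), VALIDATE:P2(v=13,ok=T), TRANSFORM:P1(v=0,ok=F), EMIT:-] out:-; in:P3
Tick 4: [PARSE:P4(v=7,ok=F), VALIDATE:P3(v=9,ok=F), TRANSFORM:P2(v=65,ok=T), EMIT:P1(v=0,ok=F)] out:-; in:P4
Tick 5: [PARSE:-, VALIDATE:P4(v=7,ok=T), TRANSFORM:P3(v=0,ok=F), EMIT:P2(v=65,ok=T)] out:P1(v=0); in:-
Tick 6: [PARSE:-, VALIDATE:-, TRANSFORM:P4(v=35,ok=T), EMIT:P3(v=0,ok=F)] out:P2(v=65); in:-
Tick 7: [PARSE:-, VALIDATE:-, TRANSFORM:-, EMIT:P4(v=35,ok=T)] out:P3(v=0); in:-
Tick 8: [PARSE:-, VALIDATE:-, TRANSFORM:-, EMIT:-] out:P4(v=35); in:-
P1: arrives tick 1, valid=False (id=1, id%2=1), emit tick 5, final value 0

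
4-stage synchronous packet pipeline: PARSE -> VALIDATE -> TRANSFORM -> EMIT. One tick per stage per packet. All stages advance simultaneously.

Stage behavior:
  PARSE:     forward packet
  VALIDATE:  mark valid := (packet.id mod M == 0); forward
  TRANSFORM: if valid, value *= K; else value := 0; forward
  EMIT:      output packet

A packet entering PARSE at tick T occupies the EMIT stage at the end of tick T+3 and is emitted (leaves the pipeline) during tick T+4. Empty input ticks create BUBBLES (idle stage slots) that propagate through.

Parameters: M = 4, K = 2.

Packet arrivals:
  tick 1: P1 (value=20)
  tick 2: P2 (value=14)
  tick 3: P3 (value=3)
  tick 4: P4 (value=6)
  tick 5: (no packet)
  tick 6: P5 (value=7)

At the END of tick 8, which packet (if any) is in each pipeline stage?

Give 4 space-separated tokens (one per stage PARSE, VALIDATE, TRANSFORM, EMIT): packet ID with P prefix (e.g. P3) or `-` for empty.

Answer: - - P5 -

Derivation:
Tick 1: [PARSE:P1(v=20,ok=F), VALIDATE:-, TRANSFORM:-, EMIT:-] out:-; in:P1
Tick 2: [PARSE:P2(v=14,ok=F), VALIDATE:P1(v=20,ok=F), TRANSFORM:-, EMIT:-] out:-; in:P2
Tick 3: [PARSE:P3(v=3,ok=F), VALIDATE:P2(v=14,ok=F), TRANSFORM:P1(v=0,ok=F), EMIT:-] out:-; in:P3
Tick 4: [PARSE:P4(v=6,ok=F), VALIDATE:P3(v=3,ok=F), TRANSFORM:P2(v=0,ok=F), EMIT:P1(v=0,ok=F)] out:-; in:P4
Tick 5: [PARSE:-, VALIDATE:P4(v=6,ok=T), TRANSFORM:P3(v=0,ok=F), EMIT:P2(v=0,ok=F)] out:P1(v=0); in:-
Tick 6: [PARSE:P5(v=7,ok=F), VALIDATE:-, TRANSFORM:P4(v=12,ok=T), EMIT:P3(v=0,ok=F)] out:P2(v=0); in:P5
Tick 7: [PARSE:-, VALIDATE:P5(v=7,ok=F), TRANSFORM:-, EMIT:P4(v=12,ok=T)] out:P3(v=0); in:-
Tick 8: [PARSE:-, VALIDATE:-, TRANSFORM:P5(v=0,ok=F), EMIT:-] out:P4(v=12); in:-
At end of tick 8: ['-', '-', 'P5', '-']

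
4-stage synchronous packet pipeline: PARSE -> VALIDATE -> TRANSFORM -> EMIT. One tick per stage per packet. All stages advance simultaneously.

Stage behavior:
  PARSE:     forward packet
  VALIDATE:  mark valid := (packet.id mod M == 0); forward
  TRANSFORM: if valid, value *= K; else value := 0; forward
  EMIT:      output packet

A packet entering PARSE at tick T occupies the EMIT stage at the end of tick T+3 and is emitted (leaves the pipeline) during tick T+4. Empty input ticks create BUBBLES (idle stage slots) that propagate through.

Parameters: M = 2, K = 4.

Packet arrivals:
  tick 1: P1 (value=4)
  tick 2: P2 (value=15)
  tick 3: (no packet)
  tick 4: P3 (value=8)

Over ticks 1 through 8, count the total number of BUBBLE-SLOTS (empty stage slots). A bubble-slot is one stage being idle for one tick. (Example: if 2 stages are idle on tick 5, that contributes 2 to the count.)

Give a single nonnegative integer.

Answer: 20

Derivation:
Tick 1: [PARSE:P1(v=4,ok=F), VALIDATE:-, TRANSFORM:-, EMIT:-] out:-; bubbles=3
Tick 2: [PARSE:P2(v=15,ok=F), VALIDATE:P1(v=4,ok=F), TRANSFORM:-, EMIT:-] out:-; bubbles=2
Tick 3: [PARSE:-, VALIDATE:P2(v=15,ok=T), TRANSFORM:P1(v=0,ok=F), EMIT:-] out:-; bubbles=2
Tick 4: [PARSE:P3(v=8,ok=F), VALIDATE:-, TRANSFORM:P2(v=60,ok=T), EMIT:P1(v=0,ok=F)] out:-; bubbles=1
Tick 5: [PARSE:-, VALIDATE:P3(v=8,ok=F), TRANSFORM:-, EMIT:P2(v=60,ok=T)] out:P1(v=0); bubbles=2
Tick 6: [PARSE:-, VALIDATE:-, TRANSFORM:P3(v=0,ok=F), EMIT:-] out:P2(v=60); bubbles=3
Tick 7: [PARSE:-, VALIDATE:-, TRANSFORM:-, EMIT:P3(v=0,ok=F)] out:-; bubbles=3
Tick 8: [PARSE:-, VALIDATE:-, TRANSFORM:-, EMIT:-] out:P3(v=0); bubbles=4
Total bubble-slots: 20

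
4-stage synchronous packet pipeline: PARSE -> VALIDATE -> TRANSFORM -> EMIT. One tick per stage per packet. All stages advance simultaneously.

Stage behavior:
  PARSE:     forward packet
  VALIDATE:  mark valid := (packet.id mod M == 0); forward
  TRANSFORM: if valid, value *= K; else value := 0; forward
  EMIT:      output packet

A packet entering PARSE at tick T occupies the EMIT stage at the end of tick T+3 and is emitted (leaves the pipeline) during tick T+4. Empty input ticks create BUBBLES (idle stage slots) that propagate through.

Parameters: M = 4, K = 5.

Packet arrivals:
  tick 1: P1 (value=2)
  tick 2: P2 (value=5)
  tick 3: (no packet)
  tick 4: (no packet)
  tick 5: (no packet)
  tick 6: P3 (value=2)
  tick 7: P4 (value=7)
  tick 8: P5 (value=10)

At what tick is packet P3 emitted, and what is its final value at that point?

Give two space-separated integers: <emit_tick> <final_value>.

Tick 1: [PARSE:P1(v=2,ok=F), VALIDATE:-, TRANSFORM:-, EMIT:-] out:-; in:P1
Tick 2: [PARSE:P2(v=5,ok=F), VALIDATE:P1(v=2,ok=F), TRANSFORM:-, EMIT:-] out:-; in:P2
Tick 3: [PARSE:-, VALIDATE:P2(v=5,ok=F), TRANSFORM:P1(v=0,ok=F), EMIT:-] out:-; in:-
Tick 4: [PARSE:-, VALIDATE:-, TRANSFORM:P2(v=0,ok=F), EMIT:P1(v=0,ok=F)] out:-; in:-
Tick 5: [PARSE:-, VALIDATE:-, TRANSFORM:-, EMIT:P2(v=0,ok=F)] out:P1(v=0); in:-
Tick 6: [PARSE:P3(v=2,ok=F), VALIDATE:-, TRANSFORM:-, EMIT:-] out:P2(v=0); in:P3
Tick 7: [PARSE:P4(v=7,ok=F), VALIDATE:P3(v=2,ok=F), TRANSFORM:-, EMIT:-] out:-; in:P4
Tick 8: [PARSE:P5(v=10,ok=F), VALIDATE:P4(v=7,ok=T), TRANSFORM:P3(v=0,ok=F), EMIT:-] out:-; in:P5
Tick 9: [PARSE:-, VALIDATE:P5(v=10,ok=F), TRANSFORM:P4(v=35,ok=T), EMIT:P3(v=0,ok=F)] out:-; in:-
Tick 10: [PARSE:-, VALIDATE:-, TRANSFORM:P5(v=0,ok=F), EMIT:P4(v=35,ok=T)] out:P3(v=0); in:-
Tick 11: [PARSE:-, VALIDATE:-, TRANSFORM:-, EMIT:P5(v=0,ok=F)] out:P4(v=35); in:-
Tick 12: [PARSE:-, VALIDATE:-, TRANSFORM:-, EMIT:-] out:P5(v=0); in:-
P3: arrives tick 6, valid=False (id=3, id%4=3), emit tick 10, final value 0

Answer: 10 0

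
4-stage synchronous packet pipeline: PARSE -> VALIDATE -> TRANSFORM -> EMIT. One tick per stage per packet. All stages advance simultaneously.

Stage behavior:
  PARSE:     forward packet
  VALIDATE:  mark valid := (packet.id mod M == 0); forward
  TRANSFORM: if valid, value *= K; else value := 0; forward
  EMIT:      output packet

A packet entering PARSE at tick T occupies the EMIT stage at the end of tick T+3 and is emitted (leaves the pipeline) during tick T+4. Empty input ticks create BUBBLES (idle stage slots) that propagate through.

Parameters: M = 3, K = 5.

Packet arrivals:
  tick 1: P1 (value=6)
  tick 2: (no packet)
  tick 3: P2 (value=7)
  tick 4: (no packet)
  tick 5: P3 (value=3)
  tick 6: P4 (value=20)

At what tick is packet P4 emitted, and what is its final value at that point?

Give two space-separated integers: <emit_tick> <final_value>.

Answer: 10 0

Derivation:
Tick 1: [PARSE:P1(v=6,ok=F), VALIDATE:-, TRANSFORM:-, EMIT:-] out:-; in:P1
Tick 2: [PARSE:-, VALIDATE:P1(v=6,ok=F), TRANSFORM:-, EMIT:-] out:-; in:-
Tick 3: [PARSE:P2(v=7,ok=F), VALIDATE:-, TRANSFORM:P1(v=0,ok=F), EMIT:-] out:-; in:P2
Tick 4: [PARSE:-, VALIDATE:P2(v=7,ok=F), TRANSFORM:-, EMIT:P1(v=0,ok=F)] out:-; in:-
Tick 5: [PARSE:P3(v=3,ok=F), VALIDATE:-, TRANSFORM:P2(v=0,ok=F), EMIT:-] out:P1(v=0); in:P3
Tick 6: [PARSE:P4(v=20,ok=F), VALIDATE:P3(v=3,ok=T), TRANSFORM:-, EMIT:P2(v=0,ok=F)] out:-; in:P4
Tick 7: [PARSE:-, VALIDATE:P4(v=20,ok=F), TRANSFORM:P3(v=15,ok=T), EMIT:-] out:P2(v=0); in:-
Tick 8: [PARSE:-, VALIDATE:-, TRANSFORM:P4(v=0,ok=F), EMIT:P3(v=15,ok=T)] out:-; in:-
Tick 9: [PARSE:-, VALIDATE:-, TRANSFORM:-, EMIT:P4(v=0,ok=F)] out:P3(v=15); in:-
Tick 10: [PARSE:-, VALIDATE:-, TRANSFORM:-, EMIT:-] out:P4(v=0); in:-
P4: arrives tick 6, valid=False (id=4, id%3=1), emit tick 10, final value 0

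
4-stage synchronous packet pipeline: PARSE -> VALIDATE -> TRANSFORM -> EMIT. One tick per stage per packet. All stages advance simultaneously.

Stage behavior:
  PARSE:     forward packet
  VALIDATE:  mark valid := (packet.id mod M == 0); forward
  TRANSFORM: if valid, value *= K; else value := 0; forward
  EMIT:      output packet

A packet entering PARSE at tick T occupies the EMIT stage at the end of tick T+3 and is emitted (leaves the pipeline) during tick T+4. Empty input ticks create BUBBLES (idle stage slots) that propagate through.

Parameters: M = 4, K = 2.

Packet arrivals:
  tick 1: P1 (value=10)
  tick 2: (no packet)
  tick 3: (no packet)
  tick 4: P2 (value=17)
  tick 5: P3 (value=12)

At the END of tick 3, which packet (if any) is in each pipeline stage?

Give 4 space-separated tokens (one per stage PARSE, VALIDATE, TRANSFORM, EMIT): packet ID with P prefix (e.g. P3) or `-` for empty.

Answer: - - P1 -

Derivation:
Tick 1: [PARSE:P1(v=10,ok=F), VALIDATE:-, TRANSFORM:-, EMIT:-] out:-; in:P1
Tick 2: [PARSE:-, VALIDATE:P1(v=10,ok=F), TRANSFORM:-, EMIT:-] out:-; in:-
Tick 3: [PARSE:-, VALIDATE:-, TRANSFORM:P1(v=0,ok=F), EMIT:-] out:-; in:-
At end of tick 3: ['-', '-', 'P1', '-']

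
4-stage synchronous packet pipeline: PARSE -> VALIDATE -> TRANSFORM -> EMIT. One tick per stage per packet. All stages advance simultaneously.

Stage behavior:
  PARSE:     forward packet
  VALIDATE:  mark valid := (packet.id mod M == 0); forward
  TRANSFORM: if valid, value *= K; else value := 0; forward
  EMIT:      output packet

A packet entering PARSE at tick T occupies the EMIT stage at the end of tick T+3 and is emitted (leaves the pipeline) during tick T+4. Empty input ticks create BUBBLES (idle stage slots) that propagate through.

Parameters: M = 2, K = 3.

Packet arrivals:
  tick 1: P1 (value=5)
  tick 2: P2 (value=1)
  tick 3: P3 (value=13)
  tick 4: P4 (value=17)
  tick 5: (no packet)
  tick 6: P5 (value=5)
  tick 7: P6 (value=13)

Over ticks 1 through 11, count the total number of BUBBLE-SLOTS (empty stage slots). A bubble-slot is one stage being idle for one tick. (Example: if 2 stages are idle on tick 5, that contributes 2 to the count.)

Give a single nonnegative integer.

Tick 1: [PARSE:P1(v=5,ok=F), VALIDATE:-, TRANSFORM:-, EMIT:-] out:-; bubbles=3
Tick 2: [PARSE:P2(v=1,ok=F), VALIDATE:P1(v=5,ok=F), TRANSFORM:-, EMIT:-] out:-; bubbles=2
Tick 3: [PARSE:P3(v=13,ok=F), VALIDATE:P2(v=1,ok=T), TRANSFORM:P1(v=0,ok=F), EMIT:-] out:-; bubbles=1
Tick 4: [PARSE:P4(v=17,ok=F), VALIDATE:P3(v=13,ok=F), TRANSFORM:P2(v=3,ok=T), EMIT:P1(v=0,ok=F)] out:-; bubbles=0
Tick 5: [PARSE:-, VALIDATE:P4(v=17,ok=T), TRANSFORM:P3(v=0,ok=F), EMIT:P2(v=3,ok=T)] out:P1(v=0); bubbles=1
Tick 6: [PARSE:P5(v=5,ok=F), VALIDATE:-, TRANSFORM:P4(v=51,ok=T), EMIT:P3(v=0,ok=F)] out:P2(v=3); bubbles=1
Tick 7: [PARSE:P6(v=13,ok=F), VALIDATE:P5(v=5,ok=F), TRANSFORM:-, EMIT:P4(v=51,ok=T)] out:P3(v=0); bubbles=1
Tick 8: [PARSE:-, VALIDATE:P6(v=13,ok=T), TRANSFORM:P5(v=0,ok=F), EMIT:-] out:P4(v=51); bubbles=2
Tick 9: [PARSE:-, VALIDATE:-, TRANSFORM:P6(v=39,ok=T), EMIT:P5(v=0,ok=F)] out:-; bubbles=2
Tick 10: [PARSE:-, VALIDATE:-, TRANSFORM:-, EMIT:P6(v=39,ok=T)] out:P5(v=0); bubbles=3
Tick 11: [PARSE:-, VALIDATE:-, TRANSFORM:-, EMIT:-] out:P6(v=39); bubbles=4
Total bubble-slots: 20

Answer: 20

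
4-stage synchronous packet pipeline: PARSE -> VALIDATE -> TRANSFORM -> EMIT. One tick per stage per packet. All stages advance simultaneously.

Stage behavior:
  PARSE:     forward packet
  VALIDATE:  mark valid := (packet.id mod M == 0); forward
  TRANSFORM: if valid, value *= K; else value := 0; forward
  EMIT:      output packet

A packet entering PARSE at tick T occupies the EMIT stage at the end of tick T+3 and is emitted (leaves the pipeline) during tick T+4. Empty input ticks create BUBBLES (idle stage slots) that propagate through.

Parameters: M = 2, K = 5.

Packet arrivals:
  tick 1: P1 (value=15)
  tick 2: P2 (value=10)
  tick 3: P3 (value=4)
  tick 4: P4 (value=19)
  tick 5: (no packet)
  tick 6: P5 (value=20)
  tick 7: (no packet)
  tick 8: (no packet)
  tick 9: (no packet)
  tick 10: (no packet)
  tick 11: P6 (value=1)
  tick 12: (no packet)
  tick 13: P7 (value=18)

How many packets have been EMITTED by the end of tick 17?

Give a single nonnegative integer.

Answer: 7

Derivation:
Tick 1: [PARSE:P1(v=15,ok=F), VALIDATE:-, TRANSFORM:-, EMIT:-] out:-; in:P1
Tick 2: [PARSE:P2(v=10,ok=F), VALIDATE:P1(v=15,ok=F), TRANSFORM:-, EMIT:-] out:-; in:P2
Tick 3: [PARSE:P3(v=4,ok=F), VALIDATE:P2(v=10,ok=T), TRANSFORM:P1(v=0,ok=F), EMIT:-] out:-; in:P3
Tick 4: [PARSE:P4(v=19,ok=F), VALIDATE:P3(v=4,ok=F), TRANSFORM:P2(v=50,ok=T), EMIT:P1(v=0,ok=F)] out:-; in:P4
Tick 5: [PARSE:-, VALIDATE:P4(v=19,ok=T), TRANSFORM:P3(v=0,ok=F), EMIT:P2(v=50,ok=T)] out:P1(v=0); in:-
Tick 6: [PARSE:P5(v=20,ok=F), VALIDATE:-, TRANSFORM:P4(v=95,ok=T), EMIT:P3(v=0,ok=F)] out:P2(v=50); in:P5
Tick 7: [PARSE:-, VALIDATE:P5(v=20,ok=F), TRANSFORM:-, EMIT:P4(v=95,ok=T)] out:P3(v=0); in:-
Tick 8: [PARSE:-, VALIDATE:-, TRANSFORM:P5(v=0,ok=F), EMIT:-] out:P4(v=95); in:-
Tick 9: [PARSE:-, VALIDATE:-, TRANSFORM:-, EMIT:P5(v=0,ok=F)] out:-; in:-
Tick 10: [PARSE:-, VALIDATE:-, TRANSFORM:-, EMIT:-] out:P5(v=0); in:-
Tick 11: [PARSE:P6(v=1,ok=F), VALIDATE:-, TRANSFORM:-, EMIT:-] out:-; in:P6
Tick 12: [PARSE:-, VALIDATE:P6(v=1,ok=T), TRANSFORM:-, EMIT:-] out:-; in:-
Tick 13: [PARSE:P7(v=18,ok=F), VALIDATE:-, TRANSFORM:P6(v=5,ok=T), EMIT:-] out:-; in:P7
Tick 14: [PARSE:-, VALIDATE:P7(v=18,ok=F), TRANSFORM:-, EMIT:P6(v=5,ok=T)] out:-; in:-
Tick 15: [PARSE:-, VALIDATE:-, TRANSFORM:P7(v=0,ok=F), EMIT:-] out:P6(v=5); in:-
Tick 16: [PARSE:-, VALIDATE:-, TRANSFORM:-, EMIT:P7(v=0,ok=F)] out:-; in:-
Tick 17: [PARSE:-, VALIDATE:-, TRANSFORM:-, EMIT:-] out:P7(v=0); in:-
Emitted by tick 17: ['P1', 'P2', 'P3', 'P4', 'P5', 'P6', 'P7']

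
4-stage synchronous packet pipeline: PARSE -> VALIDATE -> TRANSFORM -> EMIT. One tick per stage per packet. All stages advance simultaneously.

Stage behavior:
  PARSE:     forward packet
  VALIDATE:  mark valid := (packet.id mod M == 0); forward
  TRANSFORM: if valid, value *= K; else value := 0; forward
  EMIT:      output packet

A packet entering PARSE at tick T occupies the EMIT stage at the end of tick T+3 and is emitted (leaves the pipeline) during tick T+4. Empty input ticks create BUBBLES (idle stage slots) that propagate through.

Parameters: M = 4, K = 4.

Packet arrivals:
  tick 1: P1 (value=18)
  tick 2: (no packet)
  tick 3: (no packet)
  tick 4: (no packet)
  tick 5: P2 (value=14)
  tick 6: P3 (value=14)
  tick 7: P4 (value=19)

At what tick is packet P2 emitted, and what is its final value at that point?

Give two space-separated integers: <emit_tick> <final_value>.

Tick 1: [PARSE:P1(v=18,ok=F), VALIDATE:-, TRANSFORM:-, EMIT:-] out:-; in:P1
Tick 2: [PARSE:-, VALIDATE:P1(v=18,ok=F), TRANSFORM:-, EMIT:-] out:-; in:-
Tick 3: [PARSE:-, VALIDATE:-, TRANSFORM:P1(v=0,ok=F), EMIT:-] out:-; in:-
Tick 4: [PARSE:-, VALIDATE:-, TRANSFORM:-, EMIT:P1(v=0,ok=F)] out:-; in:-
Tick 5: [PARSE:P2(v=14,ok=F), VALIDATE:-, TRANSFORM:-, EMIT:-] out:P1(v=0); in:P2
Tick 6: [PARSE:P3(v=14,ok=F), VALIDATE:P2(v=14,ok=F), TRANSFORM:-, EMIT:-] out:-; in:P3
Tick 7: [PARSE:P4(v=19,ok=F), VALIDATE:P3(v=14,ok=F), TRANSFORM:P2(v=0,ok=F), EMIT:-] out:-; in:P4
Tick 8: [PARSE:-, VALIDATE:P4(v=19,ok=T), TRANSFORM:P3(v=0,ok=F), EMIT:P2(v=0,ok=F)] out:-; in:-
Tick 9: [PARSE:-, VALIDATE:-, TRANSFORM:P4(v=76,ok=T), EMIT:P3(v=0,ok=F)] out:P2(v=0); in:-
Tick 10: [PARSE:-, VALIDATE:-, TRANSFORM:-, EMIT:P4(v=76,ok=T)] out:P3(v=0); in:-
Tick 11: [PARSE:-, VALIDATE:-, TRANSFORM:-, EMIT:-] out:P4(v=76); in:-
P2: arrives tick 5, valid=False (id=2, id%4=2), emit tick 9, final value 0

Answer: 9 0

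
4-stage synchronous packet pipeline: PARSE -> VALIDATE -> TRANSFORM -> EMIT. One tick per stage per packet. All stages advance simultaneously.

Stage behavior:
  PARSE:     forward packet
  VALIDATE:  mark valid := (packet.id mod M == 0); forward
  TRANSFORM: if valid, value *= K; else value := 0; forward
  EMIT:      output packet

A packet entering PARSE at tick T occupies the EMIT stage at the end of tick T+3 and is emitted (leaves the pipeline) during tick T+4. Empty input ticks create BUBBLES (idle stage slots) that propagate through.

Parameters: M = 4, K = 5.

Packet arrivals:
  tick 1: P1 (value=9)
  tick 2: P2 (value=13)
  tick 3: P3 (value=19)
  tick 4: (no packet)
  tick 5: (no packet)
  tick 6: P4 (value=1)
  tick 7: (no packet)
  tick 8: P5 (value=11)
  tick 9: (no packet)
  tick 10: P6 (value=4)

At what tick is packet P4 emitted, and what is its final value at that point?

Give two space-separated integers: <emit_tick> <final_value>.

Answer: 10 5

Derivation:
Tick 1: [PARSE:P1(v=9,ok=F), VALIDATE:-, TRANSFORM:-, EMIT:-] out:-; in:P1
Tick 2: [PARSE:P2(v=13,ok=F), VALIDATE:P1(v=9,ok=F), TRANSFORM:-, EMIT:-] out:-; in:P2
Tick 3: [PARSE:P3(v=19,ok=F), VALIDATE:P2(v=13,ok=F), TRANSFORM:P1(v=0,ok=F), EMIT:-] out:-; in:P3
Tick 4: [PARSE:-, VALIDATE:P3(v=19,ok=F), TRANSFORM:P2(v=0,ok=F), EMIT:P1(v=0,ok=F)] out:-; in:-
Tick 5: [PARSE:-, VALIDATE:-, TRANSFORM:P3(v=0,ok=F), EMIT:P2(v=0,ok=F)] out:P1(v=0); in:-
Tick 6: [PARSE:P4(v=1,ok=F), VALIDATE:-, TRANSFORM:-, EMIT:P3(v=0,ok=F)] out:P2(v=0); in:P4
Tick 7: [PARSE:-, VALIDATE:P4(v=1,ok=T), TRANSFORM:-, EMIT:-] out:P3(v=0); in:-
Tick 8: [PARSE:P5(v=11,ok=F), VALIDATE:-, TRANSFORM:P4(v=5,ok=T), EMIT:-] out:-; in:P5
Tick 9: [PARSE:-, VALIDATE:P5(v=11,ok=F), TRANSFORM:-, EMIT:P4(v=5,ok=T)] out:-; in:-
Tick 10: [PARSE:P6(v=4,ok=F), VALIDATE:-, TRANSFORM:P5(v=0,ok=F), EMIT:-] out:P4(v=5); in:P6
Tick 11: [PARSE:-, VALIDATE:P6(v=4,ok=F), TRANSFORM:-, EMIT:P5(v=0,ok=F)] out:-; in:-
Tick 12: [PARSE:-, VALIDATE:-, TRANSFORM:P6(v=0,ok=F), EMIT:-] out:P5(v=0); in:-
Tick 13: [PARSE:-, VALIDATE:-, TRANSFORM:-, EMIT:P6(v=0,ok=F)] out:-; in:-
Tick 14: [PARSE:-, VALIDATE:-, TRANSFORM:-, EMIT:-] out:P6(v=0); in:-
P4: arrives tick 6, valid=True (id=4, id%4=0), emit tick 10, final value 5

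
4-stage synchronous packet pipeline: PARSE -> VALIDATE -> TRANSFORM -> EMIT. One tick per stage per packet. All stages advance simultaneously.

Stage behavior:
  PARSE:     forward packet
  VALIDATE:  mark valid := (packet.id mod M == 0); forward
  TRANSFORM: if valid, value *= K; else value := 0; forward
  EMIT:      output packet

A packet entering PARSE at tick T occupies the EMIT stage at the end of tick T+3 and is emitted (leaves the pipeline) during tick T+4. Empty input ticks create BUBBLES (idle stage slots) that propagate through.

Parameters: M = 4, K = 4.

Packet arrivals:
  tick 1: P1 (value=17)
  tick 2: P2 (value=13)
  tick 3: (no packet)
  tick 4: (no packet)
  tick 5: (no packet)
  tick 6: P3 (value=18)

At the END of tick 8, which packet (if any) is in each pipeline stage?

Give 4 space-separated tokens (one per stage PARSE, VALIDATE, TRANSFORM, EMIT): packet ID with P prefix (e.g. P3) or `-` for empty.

Tick 1: [PARSE:P1(v=17,ok=F), VALIDATE:-, TRANSFORM:-, EMIT:-] out:-; in:P1
Tick 2: [PARSE:P2(v=13,ok=F), VALIDATE:P1(v=17,ok=F), TRANSFORM:-, EMIT:-] out:-; in:P2
Tick 3: [PARSE:-, VALIDATE:P2(v=13,ok=F), TRANSFORM:P1(v=0,ok=F), EMIT:-] out:-; in:-
Tick 4: [PARSE:-, VALIDATE:-, TRANSFORM:P2(v=0,ok=F), EMIT:P1(v=0,ok=F)] out:-; in:-
Tick 5: [PARSE:-, VALIDATE:-, TRANSFORM:-, EMIT:P2(v=0,ok=F)] out:P1(v=0); in:-
Tick 6: [PARSE:P3(v=18,ok=F), VALIDATE:-, TRANSFORM:-, EMIT:-] out:P2(v=0); in:P3
Tick 7: [PARSE:-, VALIDATE:P3(v=18,ok=F), TRANSFORM:-, EMIT:-] out:-; in:-
Tick 8: [PARSE:-, VALIDATE:-, TRANSFORM:P3(v=0,ok=F), EMIT:-] out:-; in:-
At end of tick 8: ['-', '-', 'P3', '-']

Answer: - - P3 -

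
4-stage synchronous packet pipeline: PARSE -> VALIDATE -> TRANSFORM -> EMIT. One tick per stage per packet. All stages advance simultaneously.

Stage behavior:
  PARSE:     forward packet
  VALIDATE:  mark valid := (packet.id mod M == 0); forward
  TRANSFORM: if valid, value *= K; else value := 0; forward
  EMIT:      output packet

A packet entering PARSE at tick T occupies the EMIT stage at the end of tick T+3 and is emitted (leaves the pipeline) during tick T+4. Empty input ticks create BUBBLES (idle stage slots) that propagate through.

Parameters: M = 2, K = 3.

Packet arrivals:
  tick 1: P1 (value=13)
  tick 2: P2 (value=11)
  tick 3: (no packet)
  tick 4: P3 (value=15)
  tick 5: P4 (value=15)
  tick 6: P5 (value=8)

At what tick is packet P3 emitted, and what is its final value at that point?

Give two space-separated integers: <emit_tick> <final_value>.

Tick 1: [PARSE:P1(v=13,ok=F), VALIDATE:-, TRANSFORM:-, EMIT:-] out:-; in:P1
Tick 2: [PARSE:P2(v=11,ok=F), VALIDATE:P1(v=13,ok=F), TRANSFORM:-, EMIT:-] out:-; in:P2
Tick 3: [PARSE:-, VALIDATE:P2(v=11,ok=T), TRANSFORM:P1(v=0,ok=F), EMIT:-] out:-; in:-
Tick 4: [PARSE:P3(v=15,ok=F), VALIDATE:-, TRANSFORM:P2(v=33,ok=T), EMIT:P1(v=0,ok=F)] out:-; in:P3
Tick 5: [PARSE:P4(v=15,ok=F), VALIDATE:P3(v=15,ok=F), TRANSFORM:-, EMIT:P2(v=33,ok=T)] out:P1(v=0); in:P4
Tick 6: [PARSE:P5(v=8,ok=F), VALIDATE:P4(v=15,ok=T), TRANSFORM:P3(v=0,ok=F), EMIT:-] out:P2(v=33); in:P5
Tick 7: [PARSE:-, VALIDATE:P5(v=8,ok=F), TRANSFORM:P4(v=45,ok=T), EMIT:P3(v=0,ok=F)] out:-; in:-
Tick 8: [PARSE:-, VALIDATE:-, TRANSFORM:P5(v=0,ok=F), EMIT:P4(v=45,ok=T)] out:P3(v=0); in:-
Tick 9: [PARSE:-, VALIDATE:-, TRANSFORM:-, EMIT:P5(v=0,ok=F)] out:P4(v=45); in:-
Tick 10: [PARSE:-, VALIDATE:-, TRANSFORM:-, EMIT:-] out:P5(v=0); in:-
P3: arrives tick 4, valid=False (id=3, id%2=1), emit tick 8, final value 0

Answer: 8 0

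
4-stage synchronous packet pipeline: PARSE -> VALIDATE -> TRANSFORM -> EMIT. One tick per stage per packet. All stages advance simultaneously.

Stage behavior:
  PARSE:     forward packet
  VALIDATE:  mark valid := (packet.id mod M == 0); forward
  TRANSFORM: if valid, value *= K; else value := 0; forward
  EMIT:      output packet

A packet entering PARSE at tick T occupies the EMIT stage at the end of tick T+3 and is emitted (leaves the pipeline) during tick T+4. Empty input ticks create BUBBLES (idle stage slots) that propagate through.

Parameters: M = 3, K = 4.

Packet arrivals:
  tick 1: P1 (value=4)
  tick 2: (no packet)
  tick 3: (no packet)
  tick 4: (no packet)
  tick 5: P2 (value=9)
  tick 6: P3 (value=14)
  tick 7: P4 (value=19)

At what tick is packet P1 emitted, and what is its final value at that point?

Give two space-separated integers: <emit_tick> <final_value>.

Answer: 5 0

Derivation:
Tick 1: [PARSE:P1(v=4,ok=F), VALIDATE:-, TRANSFORM:-, EMIT:-] out:-; in:P1
Tick 2: [PARSE:-, VALIDATE:P1(v=4,ok=F), TRANSFORM:-, EMIT:-] out:-; in:-
Tick 3: [PARSE:-, VALIDATE:-, TRANSFORM:P1(v=0,ok=F), EMIT:-] out:-; in:-
Tick 4: [PARSE:-, VALIDATE:-, TRANSFORM:-, EMIT:P1(v=0,ok=F)] out:-; in:-
Tick 5: [PARSE:P2(v=9,ok=F), VALIDATE:-, TRANSFORM:-, EMIT:-] out:P1(v=0); in:P2
Tick 6: [PARSE:P3(v=14,ok=F), VALIDATE:P2(v=9,ok=F), TRANSFORM:-, EMIT:-] out:-; in:P3
Tick 7: [PARSE:P4(v=19,ok=F), VALIDATE:P3(v=14,ok=T), TRANSFORM:P2(v=0,ok=F), EMIT:-] out:-; in:P4
Tick 8: [PARSE:-, VALIDATE:P4(v=19,ok=F), TRANSFORM:P3(v=56,ok=T), EMIT:P2(v=0,ok=F)] out:-; in:-
Tick 9: [PARSE:-, VALIDATE:-, TRANSFORM:P4(v=0,ok=F), EMIT:P3(v=56,ok=T)] out:P2(v=0); in:-
Tick 10: [PARSE:-, VALIDATE:-, TRANSFORM:-, EMIT:P4(v=0,ok=F)] out:P3(v=56); in:-
Tick 11: [PARSE:-, VALIDATE:-, TRANSFORM:-, EMIT:-] out:P4(v=0); in:-
P1: arrives tick 1, valid=False (id=1, id%3=1), emit tick 5, final value 0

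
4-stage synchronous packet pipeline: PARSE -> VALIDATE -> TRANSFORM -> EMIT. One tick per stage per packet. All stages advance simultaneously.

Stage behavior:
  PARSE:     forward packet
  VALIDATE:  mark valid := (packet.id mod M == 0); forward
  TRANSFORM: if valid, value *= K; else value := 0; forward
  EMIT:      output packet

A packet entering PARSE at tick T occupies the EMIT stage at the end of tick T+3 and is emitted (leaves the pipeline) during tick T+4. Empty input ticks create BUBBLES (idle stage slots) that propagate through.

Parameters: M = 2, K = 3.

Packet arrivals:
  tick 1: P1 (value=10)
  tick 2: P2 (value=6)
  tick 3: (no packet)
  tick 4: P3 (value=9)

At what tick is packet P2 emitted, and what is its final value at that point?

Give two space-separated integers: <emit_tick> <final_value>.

Answer: 6 18

Derivation:
Tick 1: [PARSE:P1(v=10,ok=F), VALIDATE:-, TRANSFORM:-, EMIT:-] out:-; in:P1
Tick 2: [PARSE:P2(v=6,ok=F), VALIDATE:P1(v=10,ok=F), TRANSFORM:-, EMIT:-] out:-; in:P2
Tick 3: [PARSE:-, VALIDATE:P2(v=6,ok=T), TRANSFORM:P1(v=0,ok=F), EMIT:-] out:-; in:-
Tick 4: [PARSE:P3(v=9,ok=F), VALIDATE:-, TRANSFORM:P2(v=18,ok=T), EMIT:P1(v=0,ok=F)] out:-; in:P3
Tick 5: [PARSE:-, VALIDATE:P3(v=9,ok=F), TRANSFORM:-, EMIT:P2(v=18,ok=T)] out:P1(v=0); in:-
Tick 6: [PARSE:-, VALIDATE:-, TRANSFORM:P3(v=0,ok=F), EMIT:-] out:P2(v=18); in:-
Tick 7: [PARSE:-, VALIDATE:-, TRANSFORM:-, EMIT:P3(v=0,ok=F)] out:-; in:-
Tick 8: [PARSE:-, VALIDATE:-, TRANSFORM:-, EMIT:-] out:P3(v=0); in:-
P2: arrives tick 2, valid=True (id=2, id%2=0), emit tick 6, final value 18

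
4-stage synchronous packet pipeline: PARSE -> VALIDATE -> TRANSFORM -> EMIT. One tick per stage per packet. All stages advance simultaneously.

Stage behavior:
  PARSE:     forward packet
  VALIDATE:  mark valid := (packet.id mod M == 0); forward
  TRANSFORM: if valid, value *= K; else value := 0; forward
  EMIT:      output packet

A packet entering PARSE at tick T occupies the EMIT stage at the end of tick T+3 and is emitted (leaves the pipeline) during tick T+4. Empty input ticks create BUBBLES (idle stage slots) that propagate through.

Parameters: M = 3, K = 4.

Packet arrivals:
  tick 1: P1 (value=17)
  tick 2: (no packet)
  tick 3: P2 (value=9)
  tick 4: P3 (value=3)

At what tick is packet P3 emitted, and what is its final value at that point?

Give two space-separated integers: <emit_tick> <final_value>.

Tick 1: [PARSE:P1(v=17,ok=F), VALIDATE:-, TRANSFORM:-, EMIT:-] out:-; in:P1
Tick 2: [PARSE:-, VALIDATE:P1(v=17,ok=F), TRANSFORM:-, EMIT:-] out:-; in:-
Tick 3: [PARSE:P2(v=9,ok=F), VALIDATE:-, TRANSFORM:P1(v=0,ok=F), EMIT:-] out:-; in:P2
Tick 4: [PARSE:P3(v=3,ok=F), VALIDATE:P2(v=9,ok=F), TRANSFORM:-, EMIT:P1(v=0,ok=F)] out:-; in:P3
Tick 5: [PARSE:-, VALIDATE:P3(v=3,ok=T), TRANSFORM:P2(v=0,ok=F), EMIT:-] out:P1(v=0); in:-
Tick 6: [PARSE:-, VALIDATE:-, TRANSFORM:P3(v=12,ok=T), EMIT:P2(v=0,ok=F)] out:-; in:-
Tick 7: [PARSE:-, VALIDATE:-, TRANSFORM:-, EMIT:P3(v=12,ok=T)] out:P2(v=0); in:-
Tick 8: [PARSE:-, VALIDATE:-, TRANSFORM:-, EMIT:-] out:P3(v=12); in:-
P3: arrives tick 4, valid=True (id=3, id%3=0), emit tick 8, final value 12

Answer: 8 12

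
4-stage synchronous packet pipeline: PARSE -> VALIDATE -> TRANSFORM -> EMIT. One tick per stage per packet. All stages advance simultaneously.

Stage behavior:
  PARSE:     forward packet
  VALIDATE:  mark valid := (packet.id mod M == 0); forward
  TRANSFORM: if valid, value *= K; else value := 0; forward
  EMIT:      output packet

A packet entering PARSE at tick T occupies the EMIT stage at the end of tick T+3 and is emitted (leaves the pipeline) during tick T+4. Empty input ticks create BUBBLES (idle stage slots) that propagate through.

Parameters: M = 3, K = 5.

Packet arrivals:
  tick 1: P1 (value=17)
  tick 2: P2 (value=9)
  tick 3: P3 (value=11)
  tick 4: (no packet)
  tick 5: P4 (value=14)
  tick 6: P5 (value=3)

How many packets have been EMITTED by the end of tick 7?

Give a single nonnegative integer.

Answer: 3

Derivation:
Tick 1: [PARSE:P1(v=17,ok=F), VALIDATE:-, TRANSFORM:-, EMIT:-] out:-; in:P1
Tick 2: [PARSE:P2(v=9,ok=F), VALIDATE:P1(v=17,ok=F), TRANSFORM:-, EMIT:-] out:-; in:P2
Tick 3: [PARSE:P3(v=11,ok=F), VALIDATE:P2(v=9,ok=F), TRANSFORM:P1(v=0,ok=F), EMIT:-] out:-; in:P3
Tick 4: [PARSE:-, VALIDATE:P3(v=11,ok=T), TRANSFORM:P2(v=0,ok=F), EMIT:P1(v=0,ok=F)] out:-; in:-
Tick 5: [PARSE:P4(v=14,ok=F), VALIDATE:-, TRANSFORM:P3(v=55,ok=T), EMIT:P2(v=0,ok=F)] out:P1(v=0); in:P4
Tick 6: [PARSE:P5(v=3,ok=F), VALIDATE:P4(v=14,ok=F), TRANSFORM:-, EMIT:P3(v=55,ok=T)] out:P2(v=0); in:P5
Tick 7: [PARSE:-, VALIDATE:P5(v=3,ok=F), TRANSFORM:P4(v=0,ok=F), EMIT:-] out:P3(v=55); in:-
Emitted by tick 7: ['P1', 'P2', 'P3']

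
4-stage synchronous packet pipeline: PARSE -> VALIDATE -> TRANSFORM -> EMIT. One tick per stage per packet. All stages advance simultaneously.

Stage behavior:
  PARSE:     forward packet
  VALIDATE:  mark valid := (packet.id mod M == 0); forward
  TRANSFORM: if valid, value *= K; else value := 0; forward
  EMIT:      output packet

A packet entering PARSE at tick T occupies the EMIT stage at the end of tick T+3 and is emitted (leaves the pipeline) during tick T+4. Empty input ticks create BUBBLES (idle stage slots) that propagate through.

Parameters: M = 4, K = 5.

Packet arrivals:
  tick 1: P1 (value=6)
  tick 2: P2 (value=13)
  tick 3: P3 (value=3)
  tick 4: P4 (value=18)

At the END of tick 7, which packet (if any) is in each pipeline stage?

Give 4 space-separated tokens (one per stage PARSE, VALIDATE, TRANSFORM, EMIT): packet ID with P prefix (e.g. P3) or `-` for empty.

Answer: - - - P4

Derivation:
Tick 1: [PARSE:P1(v=6,ok=F), VALIDATE:-, TRANSFORM:-, EMIT:-] out:-; in:P1
Tick 2: [PARSE:P2(v=13,ok=F), VALIDATE:P1(v=6,ok=F), TRANSFORM:-, EMIT:-] out:-; in:P2
Tick 3: [PARSE:P3(v=3,ok=F), VALIDATE:P2(v=13,ok=F), TRANSFORM:P1(v=0,ok=F), EMIT:-] out:-; in:P3
Tick 4: [PARSE:P4(v=18,ok=F), VALIDATE:P3(v=3,ok=F), TRANSFORM:P2(v=0,ok=F), EMIT:P1(v=0,ok=F)] out:-; in:P4
Tick 5: [PARSE:-, VALIDATE:P4(v=18,ok=T), TRANSFORM:P3(v=0,ok=F), EMIT:P2(v=0,ok=F)] out:P1(v=0); in:-
Tick 6: [PARSE:-, VALIDATE:-, TRANSFORM:P4(v=90,ok=T), EMIT:P3(v=0,ok=F)] out:P2(v=0); in:-
Tick 7: [PARSE:-, VALIDATE:-, TRANSFORM:-, EMIT:P4(v=90,ok=T)] out:P3(v=0); in:-
At end of tick 7: ['-', '-', '-', 'P4']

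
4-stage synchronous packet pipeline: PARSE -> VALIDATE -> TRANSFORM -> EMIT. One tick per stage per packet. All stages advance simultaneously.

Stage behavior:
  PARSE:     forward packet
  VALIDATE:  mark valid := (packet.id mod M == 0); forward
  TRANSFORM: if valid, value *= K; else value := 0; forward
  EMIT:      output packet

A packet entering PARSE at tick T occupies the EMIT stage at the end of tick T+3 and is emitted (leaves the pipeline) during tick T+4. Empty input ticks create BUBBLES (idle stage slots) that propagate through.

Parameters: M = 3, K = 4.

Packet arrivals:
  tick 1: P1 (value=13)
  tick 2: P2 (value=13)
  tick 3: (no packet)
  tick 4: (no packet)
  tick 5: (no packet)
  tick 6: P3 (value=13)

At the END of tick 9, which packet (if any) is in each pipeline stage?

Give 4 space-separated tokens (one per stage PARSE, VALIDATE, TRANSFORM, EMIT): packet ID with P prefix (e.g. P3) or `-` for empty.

Tick 1: [PARSE:P1(v=13,ok=F), VALIDATE:-, TRANSFORM:-, EMIT:-] out:-; in:P1
Tick 2: [PARSE:P2(v=13,ok=F), VALIDATE:P1(v=13,ok=F), TRANSFORM:-, EMIT:-] out:-; in:P2
Tick 3: [PARSE:-, VALIDATE:P2(v=13,ok=F), TRANSFORM:P1(v=0,ok=F), EMIT:-] out:-; in:-
Tick 4: [PARSE:-, VALIDATE:-, TRANSFORM:P2(v=0,ok=F), EMIT:P1(v=0,ok=F)] out:-; in:-
Tick 5: [PARSE:-, VALIDATE:-, TRANSFORM:-, EMIT:P2(v=0,ok=F)] out:P1(v=0); in:-
Tick 6: [PARSE:P3(v=13,ok=F), VALIDATE:-, TRANSFORM:-, EMIT:-] out:P2(v=0); in:P3
Tick 7: [PARSE:-, VALIDATE:P3(v=13,ok=T), TRANSFORM:-, EMIT:-] out:-; in:-
Tick 8: [PARSE:-, VALIDATE:-, TRANSFORM:P3(v=52,ok=T), EMIT:-] out:-; in:-
Tick 9: [PARSE:-, VALIDATE:-, TRANSFORM:-, EMIT:P3(v=52,ok=T)] out:-; in:-
At end of tick 9: ['-', '-', '-', 'P3']

Answer: - - - P3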